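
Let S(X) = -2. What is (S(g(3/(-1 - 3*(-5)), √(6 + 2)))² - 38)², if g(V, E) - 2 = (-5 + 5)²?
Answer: 1156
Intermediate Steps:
g(V, E) = 2 (g(V, E) = 2 + (-5 + 5)² = 2 + 0² = 2 + 0 = 2)
(S(g(3/(-1 - 3*(-5)), √(6 + 2)))² - 38)² = ((-2)² - 38)² = (4 - 38)² = (-34)² = 1156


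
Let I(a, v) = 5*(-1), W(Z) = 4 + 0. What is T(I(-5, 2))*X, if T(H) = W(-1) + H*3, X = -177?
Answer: 1947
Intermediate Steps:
W(Z) = 4
I(a, v) = -5
T(H) = 4 + 3*H (T(H) = 4 + H*3 = 4 + 3*H)
T(I(-5, 2))*X = (4 + 3*(-5))*(-177) = (4 - 15)*(-177) = -11*(-177) = 1947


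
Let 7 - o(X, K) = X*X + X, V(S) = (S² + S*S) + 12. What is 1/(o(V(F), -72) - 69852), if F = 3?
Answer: -1/70775 ≈ -1.4129e-5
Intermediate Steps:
V(S) = 12 + 2*S² (V(S) = (S² + S²) + 12 = 2*S² + 12 = 12 + 2*S²)
o(X, K) = 7 - X - X² (o(X, K) = 7 - (X*X + X) = 7 - (X² + X) = 7 - (X + X²) = 7 + (-X - X²) = 7 - X - X²)
1/(o(V(F), -72) - 69852) = 1/((7 - (12 + 2*3²) - (12 + 2*3²)²) - 69852) = 1/((7 - (12 + 2*9) - (12 + 2*9)²) - 69852) = 1/((7 - (12 + 18) - (12 + 18)²) - 69852) = 1/((7 - 1*30 - 1*30²) - 69852) = 1/((7 - 30 - 1*900) - 69852) = 1/((7 - 30 - 900) - 69852) = 1/(-923 - 69852) = 1/(-70775) = -1/70775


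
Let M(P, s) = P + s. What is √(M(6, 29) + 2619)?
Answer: √2654 ≈ 51.517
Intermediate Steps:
√(M(6, 29) + 2619) = √((6 + 29) + 2619) = √(35 + 2619) = √2654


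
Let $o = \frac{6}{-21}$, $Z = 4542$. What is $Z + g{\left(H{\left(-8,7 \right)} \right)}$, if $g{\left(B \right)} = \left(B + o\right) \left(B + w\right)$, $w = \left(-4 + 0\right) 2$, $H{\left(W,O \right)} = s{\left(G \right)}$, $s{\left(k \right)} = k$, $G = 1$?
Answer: $4537$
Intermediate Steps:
$H{\left(W,O \right)} = 1$
$o = - \frac{2}{7}$ ($o = 6 \left(- \frac{1}{21}\right) = - \frac{2}{7} \approx -0.28571$)
$w = -8$ ($w = \left(-4\right) 2 = -8$)
$g{\left(B \right)} = \left(-8 + B\right) \left(- \frac{2}{7} + B\right)$ ($g{\left(B \right)} = \left(B - \frac{2}{7}\right) \left(B - 8\right) = \left(- \frac{2}{7} + B\right) \left(-8 + B\right) = \left(-8 + B\right) \left(- \frac{2}{7} + B\right)$)
$Z + g{\left(H{\left(-8,7 \right)} \right)} = 4542 + \left(\frac{16}{7} + 1^{2} - \frac{58}{7}\right) = 4542 + \left(\frac{16}{7} + 1 - \frac{58}{7}\right) = 4542 - 5 = 4537$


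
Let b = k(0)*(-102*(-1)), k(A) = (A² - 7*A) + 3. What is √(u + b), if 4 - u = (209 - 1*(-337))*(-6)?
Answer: √3586 ≈ 59.883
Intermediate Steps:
k(A) = 3 + A² - 7*A
b = 306 (b = (3 + 0² - 7*0)*(-102*(-1)) = (3 + 0 + 0)*102 = 3*102 = 306)
u = 3280 (u = 4 - (209 - 1*(-337))*(-6) = 4 - (209 + 337)*(-6) = 4 - 546*(-6) = 4 - 1*(-3276) = 4 + 3276 = 3280)
√(u + b) = √(3280 + 306) = √3586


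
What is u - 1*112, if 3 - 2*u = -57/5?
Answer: -524/5 ≈ -104.80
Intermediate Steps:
u = 36/5 (u = 3/2 - (-57)/(2*5) = 3/2 - ½*(-57/5) = 3/2 + 57/10 = 36/5 ≈ 7.2000)
u - 1*112 = 36/5 - 1*112 = 36/5 - 112 = -524/5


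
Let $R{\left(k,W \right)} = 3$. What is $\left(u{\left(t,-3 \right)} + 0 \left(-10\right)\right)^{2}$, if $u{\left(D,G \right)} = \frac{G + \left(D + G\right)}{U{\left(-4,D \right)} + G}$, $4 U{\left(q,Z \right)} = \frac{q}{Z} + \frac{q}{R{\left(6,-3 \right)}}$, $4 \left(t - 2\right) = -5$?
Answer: $\frac{81}{64} \approx 1.2656$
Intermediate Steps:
$t = \frac{3}{4}$ ($t = 2 + \frac{1}{4} \left(-5\right) = 2 - \frac{5}{4} = \frac{3}{4} \approx 0.75$)
$U{\left(q,Z \right)} = \frac{q}{12} + \frac{q}{4 Z}$ ($U{\left(q,Z \right)} = \frac{\frac{q}{Z} + \frac{q}{3}}{4} = \frac{\frac{q}{3} + \frac{q}{Z}}{4} = \frac{q}{12} + \frac{q}{4 Z}$)
$u{\left(D,G \right)} = \frac{D + 2 G}{G - \frac{3 + D}{3 D}}$ ($u{\left(D,G \right)} = \frac{G + \left(D + G\right)}{\frac{1}{12} \left(-4\right) \frac{1}{D} \left(3 + D\right) + G} = \frac{D + 2 G}{- \frac{3 + D}{3 D} + G} = \frac{D + 2 G}{G - \frac{3 + D}{3 D}}$)
$\left(u{\left(t,-3 \right)} + 0 \left(-10\right)\right)^{2} = \left(3 \cdot \frac{3}{4} \frac{1}{-3 - \frac{3}{4} + 3 \cdot \frac{3}{4} \left(-3\right)} \left(\frac{3}{4} + 2 \left(-3\right)\right) + 0 \left(-10\right)\right)^{2} = \left(3 \cdot \frac{3}{4} \frac{1}{-3 - \frac{3}{4} - \frac{27}{4}} \left(\frac{3}{4} - 6\right) + 0\right)^{2} = \left(3 \cdot \frac{3}{4} \frac{1}{- \frac{21}{2}} \left(- \frac{21}{4}\right) + 0\right)^{2} = \left(3 \cdot \frac{3}{4} \left(- \frac{2}{21}\right) \left(- \frac{21}{4}\right) + 0\right)^{2} = \left(\frac{9}{8} + 0\right)^{2} = \left(\frac{9}{8}\right)^{2} = \frac{81}{64}$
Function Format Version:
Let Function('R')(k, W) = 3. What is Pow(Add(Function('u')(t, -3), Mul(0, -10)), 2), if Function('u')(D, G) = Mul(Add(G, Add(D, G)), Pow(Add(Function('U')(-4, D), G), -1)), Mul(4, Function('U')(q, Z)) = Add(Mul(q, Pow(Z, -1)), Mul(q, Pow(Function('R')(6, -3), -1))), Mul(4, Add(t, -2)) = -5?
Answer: Rational(81, 64) ≈ 1.2656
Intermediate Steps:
t = Rational(3, 4) (t = Add(2, Mul(Rational(1, 4), -5)) = Add(2, Rational(-5, 4)) = Rational(3, 4) ≈ 0.75000)
Function('U')(q, Z) = Add(Mul(Rational(1, 12), q), Mul(Rational(1, 4), q, Pow(Z, -1))) (Function('U')(q, Z) = Mul(Rational(1, 4), Add(Mul(q, Pow(Z, -1)), Mul(q, Pow(3, -1)))) = Mul(Rational(1, 4), Add(Mul(q, Pow(Z, -1)), Mul(q, Rational(1, 3)))) = Mul(Rational(1, 4), Add(Mul(q, Pow(Z, -1)), Mul(Rational(1, 3), q))) = Mul(Rational(1, 4), Add(Mul(Rational(1, 3), q), Mul(q, Pow(Z, -1)))) = Add(Mul(Rational(1, 12), q), Mul(Rational(1, 4), q, Pow(Z, -1))))
Function('u')(D, G) = Mul(Pow(Add(G, Mul(Rational(-1, 3), Pow(D, -1), Add(3, D))), -1), Add(D, Mul(2, G))) (Function('u')(D, G) = Mul(Add(G, Add(D, G)), Pow(Add(Mul(Rational(1, 12), -4, Pow(D, -1), Add(3, D)), G), -1)) = Mul(Add(D, Mul(2, G)), Pow(Add(Mul(Rational(-1, 3), Pow(D, -1), Add(3, D)), G), -1)) = Mul(Add(D, Mul(2, G)), Pow(Add(G, Mul(Rational(-1, 3), Pow(D, -1), Add(3, D))), -1)) = Mul(Pow(Add(G, Mul(Rational(-1, 3), Pow(D, -1), Add(3, D))), -1), Add(D, Mul(2, G))))
Pow(Add(Function('u')(t, -3), Mul(0, -10)), 2) = Pow(Add(Mul(3, Rational(3, 4), Pow(Add(-3, Mul(-1, Rational(3, 4)), Mul(3, Rational(3, 4), -3)), -1), Add(Rational(3, 4), Mul(2, -3))), Mul(0, -10)), 2) = Pow(Add(Mul(3, Rational(3, 4), Pow(Add(-3, Rational(-3, 4), Rational(-27, 4)), -1), Add(Rational(3, 4), -6)), 0), 2) = Pow(Add(Mul(3, Rational(3, 4), Pow(Rational(-21, 2), -1), Rational(-21, 4)), 0), 2) = Pow(Add(Mul(3, Rational(3, 4), Rational(-2, 21), Rational(-21, 4)), 0), 2) = Pow(Add(Rational(9, 8), 0), 2) = Pow(Rational(9, 8), 2) = Rational(81, 64)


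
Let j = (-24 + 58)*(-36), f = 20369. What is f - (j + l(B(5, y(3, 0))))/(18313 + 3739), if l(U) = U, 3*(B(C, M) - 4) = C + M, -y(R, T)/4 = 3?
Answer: 1347535231/66156 ≈ 20369.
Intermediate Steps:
y(R, T) = -12 (y(R, T) = -4*3 = -12)
B(C, M) = 4 + C/3 + M/3 (B(C, M) = 4 + (C + M)/3 = 4 + (C/3 + M/3) = 4 + C/3 + M/3)
j = -1224 (j = 34*(-36) = -1224)
f - (j + l(B(5, y(3, 0))))/(18313 + 3739) = 20369 - (-1224 + (4 + (1/3)*5 + (1/3)*(-12)))/(18313 + 3739) = 20369 - (-1224 + (4 + 5/3 - 4))/22052 = 20369 - (-1224 + 5/3)/22052 = 20369 - (-3667)/(3*22052) = 20369 - 1*(-3667/66156) = 20369 + 3667/66156 = 1347535231/66156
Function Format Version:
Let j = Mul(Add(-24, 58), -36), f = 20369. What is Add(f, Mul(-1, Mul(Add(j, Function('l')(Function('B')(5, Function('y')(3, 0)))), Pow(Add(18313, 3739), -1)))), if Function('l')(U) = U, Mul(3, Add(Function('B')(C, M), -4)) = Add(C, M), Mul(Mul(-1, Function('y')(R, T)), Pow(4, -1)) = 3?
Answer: Rational(1347535231, 66156) ≈ 20369.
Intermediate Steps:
Function('y')(R, T) = -12 (Function('y')(R, T) = Mul(-4, 3) = -12)
Function('B')(C, M) = Add(4, Mul(Rational(1, 3), C), Mul(Rational(1, 3), M)) (Function('B')(C, M) = Add(4, Mul(Rational(1, 3), Add(C, M))) = Add(4, Add(Mul(Rational(1, 3), C), Mul(Rational(1, 3), M))) = Add(4, Mul(Rational(1, 3), C), Mul(Rational(1, 3), M)))
j = -1224 (j = Mul(34, -36) = -1224)
Add(f, Mul(-1, Mul(Add(j, Function('l')(Function('B')(5, Function('y')(3, 0)))), Pow(Add(18313, 3739), -1)))) = Add(20369, Mul(-1, Mul(Add(-1224, Add(4, Mul(Rational(1, 3), 5), Mul(Rational(1, 3), -12))), Pow(Add(18313, 3739), -1)))) = Add(20369, Mul(-1, Mul(Add(-1224, Add(4, Rational(5, 3), -4)), Pow(22052, -1)))) = Add(20369, Mul(-1, Mul(Add(-1224, Rational(5, 3)), Rational(1, 22052)))) = Add(20369, Mul(-1, Mul(Rational(-3667, 3), Rational(1, 22052)))) = Add(20369, Mul(-1, Rational(-3667, 66156))) = Add(20369, Rational(3667, 66156)) = Rational(1347535231, 66156)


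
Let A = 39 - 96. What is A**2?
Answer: 3249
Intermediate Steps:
A = -57
A**2 = (-57)**2 = 3249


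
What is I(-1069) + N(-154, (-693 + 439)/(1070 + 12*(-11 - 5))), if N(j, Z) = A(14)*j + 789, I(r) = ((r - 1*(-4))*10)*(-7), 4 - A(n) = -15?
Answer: 72413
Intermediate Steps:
A(n) = 19 (A(n) = 4 - 1*(-15) = 4 + 15 = 19)
I(r) = -280 - 70*r (I(r) = ((r + 4)*10)*(-7) = ((4 + r)*10)*(-7) = (40 + 10*r)*(-7) = -280 - 70*r)
N(j, Z) = 789 + 19*j (N(j, Z) = 19*j + 789 = 789 + 19*j)
I(-1069) + N(-154, (-693 + 439)/(1070 + 12*(-11 - 5))) = (-280 - 70*(-1069)) + (789 + 19*(-154)) = (-280 + 74830) + (789 - 2926) = 74550 - 2137 = 72413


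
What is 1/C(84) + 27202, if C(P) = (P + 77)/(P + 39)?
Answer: 4379645/161 ≈ 27203.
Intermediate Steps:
C(P) = (77 + P)/(39 + P)
1/C(84) + 27202 = 1/((77 + 84)/(39 + 84)) + 27202 = 1/(161/123) + 27202 = 123/161 + 27202 = 4379645/161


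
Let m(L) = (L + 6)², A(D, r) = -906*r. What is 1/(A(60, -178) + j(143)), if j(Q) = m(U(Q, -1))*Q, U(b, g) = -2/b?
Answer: 143/23794060 ≈ 6.0099e-6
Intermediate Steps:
m(L) = (6 + L)²
j(Q) = Q*(6 - 2/Q)² (j(Q) = (6 - 2/Q)²*Q = Q*(6 - 2/Q)²)
1/(A(60, -178) + j(143)) = 1/(-906*(-178) + 4*(-1 + 3*143)²/143) = 1/(161268 + 4*(1/143)*(-1 + 429)²) = 1/(161268 + 4*(1/143)*428²) = 1/(161268 + 4*(1/143)*183184) = 1/(161268 + 732736/143) = 1/(23794060/143) = 143/23794060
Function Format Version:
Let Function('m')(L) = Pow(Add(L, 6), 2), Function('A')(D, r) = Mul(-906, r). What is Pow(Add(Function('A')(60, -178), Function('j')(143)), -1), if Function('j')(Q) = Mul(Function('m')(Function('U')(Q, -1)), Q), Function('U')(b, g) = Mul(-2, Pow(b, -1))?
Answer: Rational(143, 23794060) ≈ 6.0099e-6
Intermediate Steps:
Function('m')(L) = Pow(Add(6, L), 2)
Function('j')(Q) = Mul(Q, Pow(Add(6, Mul(-2, Pow(Q, -1))), 2)) (Function('j')(Q) = Mul(Pow(Add(6, Mul(-2, Pow(Q, -1))), 2), Q) = Mul(Q, Pow(Add(6, Mul(-2, Pow(Q, -1))), 2)))
Pow(Add(Function('A')(60, -178), Function('j')(143)), -1) = Pow(Add(Mul(-906, -178), Mul(4, Pow(143, -1), Pow(Add(-1, Mul(3, 143)), 2))), -1) = Pow(Add(161268, Mul(4, Rational(1, 143), Pow(Add(-1, 429), 2))), -1) = Pow(Add(161268, Mul(4, Rational(1, 143), Pow(428, 2))), -1) = Pow(Add(161268, Mul(4, Rational(1, 143), 183184)), -1) = Pow(Add(161268, Rational(732736, 143)), -1) = Pow(Rational(23794060, 143), -1) = Rational(143, 23794060)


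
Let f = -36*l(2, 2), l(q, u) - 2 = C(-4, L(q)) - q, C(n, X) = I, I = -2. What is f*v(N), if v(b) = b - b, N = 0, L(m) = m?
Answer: 0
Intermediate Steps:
C(n, X) = -2
l(q, u) = -q (l(q, u) = 2 + (-2 - q) = -q)
v(b) = 0
f = 72 (f = -(-36)*2 = -36*(-2) = 72)
f*v(N) = 72*0 = 0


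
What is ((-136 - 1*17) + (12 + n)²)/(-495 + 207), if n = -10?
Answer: 149/288 ≈ 0.51736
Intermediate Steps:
((-136 - 1*17) + (12 + n)²)/(-495 + 207) = ((-136 - 1*17) + (12 - 10)²)/(-495 + 207) = ((-136 - 17) + 2²)/(-288) = (-153 + 4)*(-1/288) = -149*(-1/288) = 149/288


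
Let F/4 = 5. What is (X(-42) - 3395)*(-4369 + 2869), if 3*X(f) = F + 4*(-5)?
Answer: 5092500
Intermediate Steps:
F = 20 (F = 4*5 = 20)
X(f) = 0 (X(f) = (20 + 4*(-5))/3 = (20 - 20)/3 = (⅓)*0 = 0)
(X(-42) - 3395)*(-4369 + 2869) = (0 - 3395)*(-4369 + 2869) = -3395*(-1500) = 5092500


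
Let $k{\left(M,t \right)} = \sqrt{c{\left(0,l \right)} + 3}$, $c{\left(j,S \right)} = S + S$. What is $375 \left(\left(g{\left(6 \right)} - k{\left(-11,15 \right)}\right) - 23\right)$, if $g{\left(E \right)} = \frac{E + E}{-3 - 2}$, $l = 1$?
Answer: $-9525 - 375 \sqrt{5} \approx -10364.0$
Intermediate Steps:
$c{\left(j,S \right)} = 2 S$
$k{\left(M,t \right)} = \sqrt{5}$ ($k{\left(M,t \right)} = \sqrt{2 \cdot 1 + 3} = \sqrt{2 + 3} = \sqrt{5}$)
$g{\left(E \right)} = - \frac{2 E}{5}$ ($g{\left(E \right)} = \frac{2 E}{-5} = 2 E \left(- \frac{1}{5}\right) = - \frac{2 E}{5}$)
$375 \left(\left(g{\left(6 \right)} - k{\left(-11,15 \right)}\right) - 23\right) = 375 \left(\left(\left(- \frac{2}{5}\right) 6 - \sqrt{5}\right) - 23\right) = 375 \left(\left(- \frac{12}{5} - \sqrt{5}\right) - 23\right) = 375 \left(- \frac{127}{5} - \sqrt{5}\right) = -9525 - 375 \sqrt{5}$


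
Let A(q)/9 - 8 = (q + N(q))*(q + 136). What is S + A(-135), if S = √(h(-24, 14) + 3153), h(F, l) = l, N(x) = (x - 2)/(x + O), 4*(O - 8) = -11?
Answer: -196095/173 + √3167 ≈ -1077.2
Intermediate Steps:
O = 21/4 (O = 8 + (¼)*(-11) = 8 - 11/4 = 21/4 ≈ 5.2500)
N(x) = (-2 + x)/(21/4 + x) (N(x) = (x - 2)/(x + 21/4) = (-2 + x)/(21/4 + x))
S = √3167 (S = √(14 + 3153) = √3167 ≈ 56.276)
A(q) = 72 + 9*(136 + q)*(q + 4*(-2 + q)/(21 + 4*q)) (A(q) = 72 + 9*((q + 4*(-2 + q)/(21 + 4*q))*(q + 136)) = 72 + 9*((q + 4*(-2 + q)/(21 + 4*q))*(136 + q)) = 72 + 9*((136 + q)*(q + 4*(-2 + q)/(21 + 4*q))) = 72 + 9*(136 + q)*(q + 4*(-2 + q)/(21 + 4*q)))
S + A(-135) = √3167 + 9*(-920 + 4*(-135)³ + 569*(-135)² + 3424*(-135))/(21 + 4*(-135)) = √3167 + 9*(-920 + 4*(-2460375) + 569*18225 - 462240)/(21 - 540) = √3167 + 9*(-920 - 9841500 + 10370025 - 462240)/(-519) = √3167 + 9*(-1/519)*65365 = √3167 - 196095/173 = -196095/173 + √3167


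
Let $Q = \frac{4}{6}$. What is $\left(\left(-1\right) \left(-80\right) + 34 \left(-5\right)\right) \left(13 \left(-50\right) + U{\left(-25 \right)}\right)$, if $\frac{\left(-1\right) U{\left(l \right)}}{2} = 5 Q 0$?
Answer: $58500$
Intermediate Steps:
$Q = \frac{2}{3}$ ($Q = 4 \cdot \frac{1}{6} = \frac{2}{3} \approx 0.66667$)
$U{\left(l \right)} = 0$ ($U{\left(l \right)} = - 2 \cdot 5 \cdot \frac{2}{3} \cdot 0 = - 2 \cdot \frac{10}{3} \cdot 0 = \left(-2\right) 0 = 0$)
$\left(\left(-1\right) \left(-80\right) + 34 \left(-5\right)\right) \left(13 \left(-50\right) + U{\left(-25 \right)}\right) = \left(\left(-1\right) \left(-80\right) + 34 \left(-5\right)\right) \left(13 \left(-50\right) + 0\right) = \left(80 - 170\right) \left(-650 + 0\right) = \left(-90\right) \left(-650\right) = 58500$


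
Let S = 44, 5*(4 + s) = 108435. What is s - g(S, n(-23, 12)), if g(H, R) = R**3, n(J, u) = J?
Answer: 33850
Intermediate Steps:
s = 21683 (s = -4 + (1/5)*108435 = -4 + 21687 = 21683)
s - g(S, n(-23, 12)) = 21683 - 1*(-23)**3 = 21683 - 1*(-12167) = 21683 + 12167 = 33850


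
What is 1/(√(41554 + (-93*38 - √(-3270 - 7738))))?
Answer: 1/(2*√(9505 - 4*I*√43)) ≈ 0.0051285 + 7.0763e-6*I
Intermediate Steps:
1/(√(41554 + (-93*38 - √(-3270 - 7738)))) = 1/(√(41554 + (-3534 - √(-11008)))) = 1/(√(41554 + (-3534 - 16*I*√43))) = 1/(√(38020 - 16*I*√43)) = (38020 - 16*I*√43)^(-½)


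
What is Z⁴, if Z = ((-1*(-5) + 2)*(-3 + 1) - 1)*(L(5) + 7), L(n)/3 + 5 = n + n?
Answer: 11859210000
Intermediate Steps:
L(n) = -15 + 6*n (L(n) = -15 + 3*(n + n) = -15 + 3*(2*n) = -15 + 6*n)
Z = -330 (Z = ((-1*(-5) + 2)*(-3 + 1) - 1)*((-15 + 6*5) + 7) = ((5 + 2)*(-2) - 1)*((-15 + 30) + 7) = (7*(-2) - 1)*(15 + 7) = (-14 - 1)*22 = -15*22 = -330)
Z⁴ = (-330)⁴ = 11859210000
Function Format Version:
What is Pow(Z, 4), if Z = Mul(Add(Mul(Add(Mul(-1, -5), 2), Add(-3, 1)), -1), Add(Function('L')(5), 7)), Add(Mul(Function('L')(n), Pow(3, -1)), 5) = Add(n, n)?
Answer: 11859210000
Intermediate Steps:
Function('L')(n) = Add(-15, Mul(6, n)) (Function('L')(n) = Add(-15, Mul(3, Add(n, n))) = Add(-15, Mul(3, Mul(2, n))) = Add(-15, Mul(6, n)))
Z = -330 (Z = Mul(Add(Mul(Add(Mul(-1, -5), 2), Add(-3, 1)), -1), Add(Add(-15, Mul(6, 5)), 7)) = Mul(Add(Mul(Add(5, 2), -2), -1), Add(Add(-15, 30), 7)) = Mul(Add(Mul(7, -2), -1), Add(15, 7)) = Mul(Add(-14, -1), 22) = Mul(-15, 22) = -330)
Pow(Z, 4) = Pow(-330, 4) = 11859210000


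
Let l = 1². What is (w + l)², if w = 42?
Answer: 1849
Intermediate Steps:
l = 1
(w + l)² = (42 + 1)² = 43² = 1849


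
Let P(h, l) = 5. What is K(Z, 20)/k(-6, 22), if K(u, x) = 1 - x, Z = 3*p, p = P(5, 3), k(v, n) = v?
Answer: 19/6 ≈ 3.1667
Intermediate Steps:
p = 5
Z = 15 (Z = 3*5 = 15)
K(Z, 20)/k(-6, 22) = (1 - 1*20)/(-6) = (1 - 20)*(-1/6) = -19*(-1/6) = 19/6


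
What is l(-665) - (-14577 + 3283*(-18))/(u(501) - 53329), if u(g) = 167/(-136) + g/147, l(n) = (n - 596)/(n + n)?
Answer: -204833435573/472642002910 ≈ -0.43338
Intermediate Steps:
l(n) = (-596 + n)/(2*n) (l(n) = (-596 + n)/((2*n)) = (-596 + n)*(1/(2*n)) = (-596 + n)/(2*n))
u(g) = -167/136 + g/147 (u(g) = 167*(-1/136) + g*(1/147) = -167/136 + g/147)
l(-665) - (-14577 + 3283*(-18))/(u(501) - 53329) = (½)*(-596 - 665)/(-665) - (-14577 + 3283*(-18))/((-167/136 + (1/147)*501) - 53329) = (½)*(-1/665)*(-1261) - (-14577 - 59094)/((-167/136 + 167/49) - 53329) = 1261/1330 - (-73671)/(14529/6664 - 53329) = 1261/1330 - (-73671)/(-355369927/6664) = 1261/1330 - (-73671)*(-6664)/355369927 = 1261/1330 - 1*490943544/355369927 = 1261/1330 - 490943544/355369927 = -204833435573/472642002910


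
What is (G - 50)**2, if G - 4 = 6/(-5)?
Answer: 55696/25 ≈ 2227.8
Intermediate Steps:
G = 14/5 (G = 4 + 6/(-5) = 4 - 1/5*6 = 4 - 6/5 = 14/5 ≈ 2.8000)
(G - 50)**2 = (14/5 - 50)**2 = (-236/5)**2 = 55696/25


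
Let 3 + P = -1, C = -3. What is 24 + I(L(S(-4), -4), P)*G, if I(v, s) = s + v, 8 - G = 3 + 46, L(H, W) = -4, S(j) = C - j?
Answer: 352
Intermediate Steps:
S(j) = -3 - j
P = -4 (P = -3 - 1 = -4)
G = -41 (G = 8 - (3 + 46) = 8 - 1*49 = 8 - 49 = -41)
24 + I(L(S(-4), -4), P)*G = 24 + (-4 - 4)*(-41) = 24 - 8*(-41) = 24 + 328 = 352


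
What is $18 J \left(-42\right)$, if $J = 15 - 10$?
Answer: $-3780$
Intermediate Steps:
$J = 5$
$18 J \left(-42\right) = 18 \cdot 5 \left(-42\right) = 90 \left(-42\right) = -3780$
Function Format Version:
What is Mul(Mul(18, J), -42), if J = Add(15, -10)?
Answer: -3780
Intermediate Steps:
J = 5
Mul(Mul(18, J), -42) = Mul(Mul(18, 5), -42) = Mul(90, -42) = -3780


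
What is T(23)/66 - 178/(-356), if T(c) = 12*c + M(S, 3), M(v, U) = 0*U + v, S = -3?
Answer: 51/11 ≈ 4.6364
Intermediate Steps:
M(v, U) = v (M(v, U) = 0 + v = v)
T(c) = -3 + 12*c (T(c) = 12*c - 3 = -3 + 12*c)
T(23)/66 - 178/(-356) = (-3 + 12*23)/66 - 178/(-356) = (-3 + 276)*(1/66) - 178*(-1/356) = 273*(1/66) + ½ = 91/22 + ½ = 51/11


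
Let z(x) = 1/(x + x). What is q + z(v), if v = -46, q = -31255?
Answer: -2875461/92 ≈ -31255.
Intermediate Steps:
z(x) = 1/(2*x)
q + z(v) = -31255 + (½)/(-46) = -31255 + (½)*(-1/46) = -31255 - 1/92 = -2875461/92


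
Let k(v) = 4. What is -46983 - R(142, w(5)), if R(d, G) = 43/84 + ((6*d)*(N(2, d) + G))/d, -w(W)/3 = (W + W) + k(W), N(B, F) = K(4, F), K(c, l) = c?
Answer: -3927463/84 ≈ -46756.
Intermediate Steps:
N(B, F) = 4
w(W) = -12 - 6*W (w(W) = -3*((W + W) + 4) = -3*(2*W + 4) = -3*(4 + 2*W) = -12 - 6*W)
R(d, G) = 2059/84 + 6*G (R(d, G) = 43/84 + ((6*d)*(4 + G))/d = 43*(1/84) + (6*d*(4 + G))/d = 43/84 + (24 + 6*G) = 2059/84 + 6*G)
-46983 - R(142, w(5)) = -46983 - (2059/84 + 6*(-12 - 6*5)) = -46983 - (2059/84 + 6*(-12 - 30)) = -46983 - (2059/84 + 6*(-42)) = -46983 - (2059/84 - 252) = -46983 - 1*(-19109/84) = -46983 + 19109/84 = -3927463/84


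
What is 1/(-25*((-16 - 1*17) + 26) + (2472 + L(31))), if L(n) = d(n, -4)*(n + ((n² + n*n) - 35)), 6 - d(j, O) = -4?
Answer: 1/21827 ≈ 4.5815e-5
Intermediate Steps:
d(j, O) = 10 (d(j, O) = 6 - 1*(-4) = 6 + 4 = 10)
L(n) = -350 + 10*n + 20*n² (L(n) = 10*(n + ((n² + n*n) - 35)) = 10*(n + ((n² + n²) - 35)) = 10*(n + (2*n² - 35)) = 10*(n + (-35 + 2*n²)) = 10*(-35 + n + 2*n²) = -350 + 10*n + 20*n²)
1/(-25*((-16 - 1*17) + 26) + (2472 + L(31))) = 1/(-25*((-16 - 1*17) + 26) + (2472 + (-350 + 10*31 + 20*31²))) = 1/(-25*((-16 - 17) + 26) + (2472 + (-350 + 310 + 20*961))) = 1/(-25*(-33 + 26) + (2472 + (-350 + 310 + 19220))) = 1/(-25*(-7) + (2472 + 19180)) = 1/(175 + 21652) = 1/21827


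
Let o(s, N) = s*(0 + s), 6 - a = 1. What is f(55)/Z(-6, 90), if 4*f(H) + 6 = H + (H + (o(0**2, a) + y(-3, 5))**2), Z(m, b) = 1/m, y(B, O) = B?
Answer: -339/2 ≈ -169.50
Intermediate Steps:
a = 5 (a = 6 - 1*1 = 6 - 1 = 5)
o(s, N) = s**2 (o(s, N) = s*s = s**2)
f(H) = 3/4 + H/2 (f(H) = -3/2 + (H + (H + ((0**2)**2 - 3)**2))/4 = -3/2 + (H + (H + (0**2 - 3)**2))/4 = -3/2 + (H + (H + (0 - 3)**2))/4 = -3/2 + (H + (H + (-3)**2))/4 = -3/2 + (H + (H + 9))/4 = -3/2 + (H + (9 + H))/4 = -3/2 + (9 + 2*H)/4 = -3/2 + (9/4 + H/2) = 3/4 + H/2)
f(55)/Z(-6, 90) = (3/4 + (1/2)*55)/(1/(-6)) = (3/4 + 55/2)/(-1/6) = (113/4)*(-6) = -339/2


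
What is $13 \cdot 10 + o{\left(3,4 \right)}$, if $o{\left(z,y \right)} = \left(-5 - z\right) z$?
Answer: $106$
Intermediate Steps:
$o{\left(z,y \right)} = z \left(-5 - z\right)$
$13 \cdot 10 + o{\left(3,4 \right)} = 13 \cdot 10 - 3 \left(5 + 3\right) = 130 - 3 \cdot 8 = 130 - 24 = 106$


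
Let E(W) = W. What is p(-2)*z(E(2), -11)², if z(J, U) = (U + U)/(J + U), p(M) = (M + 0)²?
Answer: 1936/81 ≈ 23.901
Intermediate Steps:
p(M) = M²
z(J, U) = 2*U/(J + U) (z(J, U) = (2*U)/(J + U) = 2*U/(J + U))
p(-2)*z(E(2), -11)² = (-2)²*(2*(-11)/(2 - 11))² = 4*(2*(-11)/(-9))² = 4*(2*(-11)*(-⅑))² = 4*(22/9)² = 4*(484/81) = 1936/81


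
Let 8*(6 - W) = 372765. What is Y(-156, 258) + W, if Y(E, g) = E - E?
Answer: -372717/8 ≈ -46590.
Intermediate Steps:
Y(E, g) = 0
W = -372717/8 (W = 6 - ⅛*372765 = 6 - 372765/8 = -372717/8 ≈ -46590.)
Y(-156, 258) + W = 0 - 372717/8 = -372717/8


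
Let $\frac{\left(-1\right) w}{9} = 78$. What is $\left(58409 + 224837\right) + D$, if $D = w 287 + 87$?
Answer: $81859$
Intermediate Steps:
$w = -702$ ($w = \left(-9\right) 78 = -702$)
$D = -201387$ ($D = \left(-702\right) 287 + 87 = -201474 + 87 = -201387$)
$\left(58409 + 224837\right) + D = \left(58409 + 224837\right) - 201387 = 283246 - 201387 = 81859$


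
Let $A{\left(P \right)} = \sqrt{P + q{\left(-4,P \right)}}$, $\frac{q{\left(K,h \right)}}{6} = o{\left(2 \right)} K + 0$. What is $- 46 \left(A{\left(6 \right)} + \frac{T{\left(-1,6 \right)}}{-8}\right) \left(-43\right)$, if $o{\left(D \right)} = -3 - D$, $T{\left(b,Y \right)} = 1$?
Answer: $- \frac{989}{4} + 5934 \sqrt{14} \approx 21956.0$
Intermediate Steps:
$q{\left(K,h \right)} = - 30 K$ ($q{\left(K,h \right)} = 6 \left(\left(-3 - 2\right) K + 0\right) = 6 \left(- 5 K + 0\right) = 6 \left(- 5 K\right) = - 30 K$)
$A{\left(P \right)} = \sqrt{120 + P}$ ($A{\left(P \right)} = \sqrt{P - -120} = \sqrt{P + 120} = \sqrt{120 + P}$)
$- 46 \left(A{\left(6 \right)} + \frac{T{\left(-1,6 \right)}}{-8}\right) \left(-43\right) = - 46 \left(\sqrt{120 + 6} + 1 \frac{1}{-8}\right) \left(-43\right) = - 46 \left(\sqrt{126} + 1 \left(- \frac{1}{8}\right)\right) \left(-43\right) = - 46 \left(3 \sqrt{14} - \frac{1}{8}\right) \left(-43\right) = - 46 \left(- \frac{1}{8} + 3 \sqrt{14}\right) \left(-43\right) = \left(\frac{23}{4} - 138 \sqrt{14}\right) \left(-43\right) = - \frac{989}{4} + 5934 \sqrt{14}$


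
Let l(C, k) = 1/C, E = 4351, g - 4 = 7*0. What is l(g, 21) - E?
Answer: -17403/4 ≈ -4350.8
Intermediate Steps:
g = 4 (g = 4 + 7*0 = 4 + 0 = 4)
l(g, 21) - E = 1/4 - 1*4351 = 1/4 - 4351 = -17403/4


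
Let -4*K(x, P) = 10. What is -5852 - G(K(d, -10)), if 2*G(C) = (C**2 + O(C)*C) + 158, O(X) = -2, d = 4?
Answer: -47493/8 ≈ -5936.6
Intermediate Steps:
K(x, P) = -5/2 (K(x, P) = -1/4*10 = -5/2)
G(C) = 79 + C**2/2 - C (G(C) = ((C**2 - 2*C) + 158)/2 = (158 + C**2 - 2*C)/2 = 79 + C**2/2 - C)
-5852 - G(K(d, -10)) = -5852 - (79 + (-5/2)**2/2 - 1*(-5/2)) = -5852 - (79 + (1/2)*(25/4) + 5/2) = -5852 - (79 + 25/8 + 5/2) = -5852 - 1*677/8 = -5852 - 677/8 = -47493/8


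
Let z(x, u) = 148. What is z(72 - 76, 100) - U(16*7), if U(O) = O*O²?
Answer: -1404780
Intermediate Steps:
U(O) = O³
z(72 - 76, 100) - U(16*7) = 148 - (16*7)³ = 148 - 1*112³ = 148 - 1*1404928 = 148 - 1404928 = -1404780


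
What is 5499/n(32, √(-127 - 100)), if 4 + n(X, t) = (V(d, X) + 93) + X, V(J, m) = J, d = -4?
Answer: 47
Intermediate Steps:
n(X, t) = 85 + X (n(X, t) = -4 + ((-4 + 93) + X) = -4 + (89 + X) = 85 + X)
5499/n(32, √(-127 - 100)) = 5499/(85 + 32) = 5499/117 = 5499*(1/117) = 47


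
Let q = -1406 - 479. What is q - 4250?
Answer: -6135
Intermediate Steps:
q = -1885
q - 4250 = -1885 - 4250 = -6135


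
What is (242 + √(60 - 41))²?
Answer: (242 + √19)² ≈ 60693.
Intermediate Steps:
(242 + √(60 - 41))² = (242 + √19)²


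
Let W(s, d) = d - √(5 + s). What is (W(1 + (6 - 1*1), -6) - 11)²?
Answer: (17 + √11)² ≈ 412.77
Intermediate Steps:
(W(1 + (6 - 1*1), -6) - 11)² = ((-6 - √(5 + (1 + (6 - 1*1)))) - 11)² = ((-6 - √(5 + (1 + (6 - 1)))) - 11)² = ((-6 - √(5 + (1 + 5))) - 11)² = ((-6 - √(5 + 6)) - 11)² = ((-6 - √11) - 11)² = (-17 - √11)²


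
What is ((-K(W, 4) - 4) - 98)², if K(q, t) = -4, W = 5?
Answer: 9604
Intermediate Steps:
((-K(W, 4) - 4) - 98)² = ((-1*(-4) - 4) - 98)² = ((4 - 4) - 98)² = (0 - 98)² = (-98)² = 9604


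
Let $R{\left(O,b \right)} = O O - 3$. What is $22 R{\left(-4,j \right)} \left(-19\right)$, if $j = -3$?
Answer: $-5434$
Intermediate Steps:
$R{\left(O,b \right)} = -3 + O^{2}$ ($R{\left(O,b \right)} = O^{2} - 3 = -3 + O^{2}$)
$22 R{\left(-4,j \right)} \left(-19\right) = 22 \left(-3 + \left(-4\right)^{2}\right) \left(-19\right) = 22 \left(-3 + 16\right) \left(-19\right) = 22 \cdot 13 \left(-19\right) = 286 \left(-19\right) = -5434$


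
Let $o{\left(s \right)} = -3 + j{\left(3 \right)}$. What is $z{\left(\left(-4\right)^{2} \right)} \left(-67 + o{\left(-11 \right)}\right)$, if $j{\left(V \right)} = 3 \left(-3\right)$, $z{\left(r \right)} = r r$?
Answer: $-20224$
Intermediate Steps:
$z{\left(r \right)} = r^{2}$
$j{\left(V \right)} = -9$
$o{\left(s \right)} = -12$ ($o{\left(s \right)} = -3 - 9 = -12$)
$z{\left(\left(-4\right)^{2} \right)} \left(-67 + o{\left(-11 \right)}\right) = \left(\left(-4\right)^{2}\right)^{2} \left(-67 - 12\right) = 16^{2} \left(-79\right) = 256 \left(-79\right) = -20224$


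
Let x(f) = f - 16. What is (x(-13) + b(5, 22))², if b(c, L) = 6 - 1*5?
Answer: 784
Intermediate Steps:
x(f) = -16 + f
b(c, L) = 1 (b(c, L) = 6 - 5 = 1)
(x(-13) + b(5, 22))² = ((-16 - 13) + 1)² = (-29 + 1)² = (-28)² = 784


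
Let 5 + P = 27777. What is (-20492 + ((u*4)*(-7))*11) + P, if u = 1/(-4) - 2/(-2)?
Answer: 7049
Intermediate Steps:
P = 27772 (P = -5 + 27777 = 27772)
u = ¾ (u = 1*(-¼) - 2*(-½) = -¼ + 1 = ¾ ≈ 0.75000)
(-20492 + ((u*4)*(-7))*11) + P = (-20492 + (((¾)*4)*(-7))*11) + 27772 = (-20492 + (3*(-7))*11) + 27772 = (-20492 - 21*11) + 27772 = (-20492 - 231) + 27772 = -20723 + 27772 = 7049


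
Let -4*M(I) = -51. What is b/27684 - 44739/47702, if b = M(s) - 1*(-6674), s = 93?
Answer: -1839166255/2641164336 ≈ -0.69635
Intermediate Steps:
M(I) = 51/4 (M(I) = -¼*(-51) = 51/4)
b = 26747/4 (b = 51/4 - 1*(-6674) = 51/4 + 6674 = 26747/4 ≈ 6686.8)
b/27684 - 44739/47702 = (26747/4)/27684 - 44739/47702 = (26747/4)*(1/27684) - 44739*1/47702 = 26747/110736 - 44739/47702 = -1839166255/2641164336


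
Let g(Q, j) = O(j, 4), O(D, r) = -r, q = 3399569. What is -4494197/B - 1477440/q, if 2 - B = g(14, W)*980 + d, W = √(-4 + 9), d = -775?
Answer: -15285272336773/15967775593 ≈ -957.26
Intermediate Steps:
W = √5 ≈ 2.2361
g(Q, j) = -4 (g(Q, j) = -1*4 = -4)
B = 4697 (B = 2 - (-4*980 - 775) = 2 - (-3920 - 775) = 2 - 1*(-4695) = 2 + 4695 = 4697)
-4494197/B - 1477440/q = -4494197/4697 - 1477440/3399569 = -15285272336773/15967775593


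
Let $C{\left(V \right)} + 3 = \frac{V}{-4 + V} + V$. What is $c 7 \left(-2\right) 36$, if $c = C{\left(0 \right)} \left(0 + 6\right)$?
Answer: $9072$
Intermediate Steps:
$C{\left(V \right)} = -3 + V + \frac{V}{-4 + V}$ ($C{\left(V \right)} = -3 + \left(\frac{V}{-4 + V} + V\right) = -3 + \left(V + \frac{V}{-4 + V}\right) = -3 + V + \frac{V}{-4 + V}$)
$c = -18$ ($c = \frac{12 + 0^{2} - 0}{-4 + 0} \left(0 + 6\right) = \frac{12 + 0 + 0}{-4} \cdot 6 = \left(- \frac{1}{4}\right) 12 \cdot 6 = \left(-3\right) 6 = -18$)
$c 7 \left(-2\right) 36 = - 18 \cdot 7 \left(-2\right) 36 = \left(-18\right) \left(-14\right) 36 = 252 \cdot 36 = 9072$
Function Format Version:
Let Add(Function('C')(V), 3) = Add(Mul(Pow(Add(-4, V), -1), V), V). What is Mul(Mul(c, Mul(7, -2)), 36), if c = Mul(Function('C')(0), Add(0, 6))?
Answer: 9072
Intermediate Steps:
Function('C')(V) = Add(-3, V, Mul(V, Pow(Add(-4, V), -1))) (Function('C')(V) = Add(-3, Add(Mul(Pow(Add(-4, V), -1), V), V)) = Add(-3, Add(Mul(V, Pow(Add(-4, V), -1)), V)) = Add(-3, Add(V, Mul(V, Pow(Add(-4, V), -1)))) = Add(-3, V, Mul(V, Pow(Add(-4, V), -1))))
c = -18 (c = Mul(Mul(Pow(Add(-4, 0), -1), Add(12, Pow(0, 2), Mul(-6, 0))), Add(0, 6)) = Mul(Mul(Pow(-4, -1), Add(12, 0, 0)), 6) = Mul(Mul(Rational(-1, 4), 12), 6) = Mul(-3, 6) = -18)
Mul(Mul(c, Mul(7, -2)), 36) = Mul(Mul(-18, Mul(7, -2)), 36) = Mul(Mul(-18, -14), 36) = Mul(252, 36) = 9072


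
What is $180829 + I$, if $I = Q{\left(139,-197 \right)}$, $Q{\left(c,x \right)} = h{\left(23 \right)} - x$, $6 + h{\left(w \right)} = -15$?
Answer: $181005$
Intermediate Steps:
$h{\left(w \right)} = -21$ ($h{\left(w \right)} = -6 - 15 = -21$)
$Q{\left(c,x \right)} = -21 - x$
$I = 176$ ($I = -21 - -197 = -21 + 197 = 176$)
$180829 + I = 180829 + 176 = 181005$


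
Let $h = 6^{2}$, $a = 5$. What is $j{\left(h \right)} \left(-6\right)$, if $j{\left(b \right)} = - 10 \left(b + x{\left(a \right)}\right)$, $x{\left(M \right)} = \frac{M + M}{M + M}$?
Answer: $2220$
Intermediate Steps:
$x{\left(M \right)} = 1$ ($x{\left(M \right)} = \frac{2 M}{2 M} = 2 M \frac{1}{2 M} = 1$)
$h = 36$
$j{\left(b \right)} = -10 - 10 b$ ($j{\left(b \right)} = - 10 \left(b + 1\right) = - 10 \left(1 + b\right) = -10 - 10 b$)
$j{\left(h \right)} \left(-6\right) = \left(-10 - 360\right) \left(-6\right) = \left(-370\right) \left(-6\right) = 2220$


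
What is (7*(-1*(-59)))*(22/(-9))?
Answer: -9086/9 ≈ -1009.6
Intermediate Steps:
(7*(-1*(-59)))*(22/(-9)) = (7*59)*(22*(-⅑)) = 413*(-22/9) = -9086/9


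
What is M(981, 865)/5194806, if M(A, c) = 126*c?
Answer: 18165/865801 ≈ 0.020981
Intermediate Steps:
M(981, 865)/5194806 = (126*865)/5194806 = 108990*(1/5194806) = 18165/865801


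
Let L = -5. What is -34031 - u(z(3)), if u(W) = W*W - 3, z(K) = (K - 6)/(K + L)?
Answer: -136121/4 ≈ -34030.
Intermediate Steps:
z(K) = (-6 + K)/(-5 + K) (z(K) = (K - 6)/(K - 5) = (-6 + K)/(-5 + K))
u(W) = -3 + W² (u(W) = W² - 3 = -3 + W²)
-34031 - u(z(3)) = -34031 - (-3 + ((-6 + 3)/(-5 + 3))²) = -34031 - (-3 + (-3/(-2))²) = -34031 - (-3 + (-½*(-3))²) = -34031 - (-3 + (3/2)²) = -34031 - (-3 + 9/4) = -34031 - 1*(-¾) = -34031 + ¾ = -136121/4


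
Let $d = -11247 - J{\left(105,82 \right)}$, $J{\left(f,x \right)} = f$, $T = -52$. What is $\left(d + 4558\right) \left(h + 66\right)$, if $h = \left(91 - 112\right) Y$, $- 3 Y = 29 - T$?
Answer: $-4300602$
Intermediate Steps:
$d = -11352$ ($d = -11247 - 105 = -11352$)
$Y = -27$ ($Y = - \frac{29 - -52}{3} = - \frac{29 + 52}{3} = \left(- \frac{1}{3}\right) 81 = -27$)
$h = 567$ ($h = \left(91 - 112\right) \left(-27\right) = \left(-21\right) \left(-27\right) = 567$)
$\left(d + 4558\right) \left(h + 66\right) = \left(-11352 + 4558\right) \left(567 + 66\right) = \left(-6794\right) 633 = -4300602$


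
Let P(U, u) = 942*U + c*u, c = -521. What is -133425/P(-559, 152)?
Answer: 26685/121154 ≈ 0.22026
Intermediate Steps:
P(U, u) = -521*u + 942*U (P(U, u) = 942*U - 521*u = -521*u + 942*U)
-133425/P(-559, 152) = -133425/(-521*152 + 942*(-559)) = -133425/(-79192 - 526578) = -133425/(-605770) = -133425*(-1/605770) = 26685/121154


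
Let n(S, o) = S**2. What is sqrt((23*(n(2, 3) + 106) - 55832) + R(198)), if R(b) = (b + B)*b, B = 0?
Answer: I*sqrt(14098) ≈ 118.73*I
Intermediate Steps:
R(b) = b**2 (R(b) = (b + 0)*b = b*b = b**2)
sqrt((23*(n(2, 3) + 106) - 55832) + R(198)) = sqrt((23*(2**2 + 106) - 55832) + 198**2) = sqrt((23*(4 + 106) - 55832) + 39204) = sqrt((23*110 - 55832) + 39204) = sqrt((2530 - 55832) + 39204) = sqrt(-53302 + 39204) = sqrt(-14098) = I*sqrt(14098)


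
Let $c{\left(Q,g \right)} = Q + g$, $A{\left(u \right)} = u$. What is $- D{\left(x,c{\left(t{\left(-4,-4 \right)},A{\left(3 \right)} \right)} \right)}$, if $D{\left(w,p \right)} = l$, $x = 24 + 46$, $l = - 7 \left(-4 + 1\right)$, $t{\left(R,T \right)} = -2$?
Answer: $-21$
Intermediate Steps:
$l = 21$ ($l = \left(-7\right) \left(-3\right) = 21$)
$x = 70$
$D{\left(w,p \right)} = 21$
$- D{\left(x,c{\left(t{\left(-4,-4 \right)},A{\left(3 \right)} \right)} \right)} = \left(-1\right) 21 = -21$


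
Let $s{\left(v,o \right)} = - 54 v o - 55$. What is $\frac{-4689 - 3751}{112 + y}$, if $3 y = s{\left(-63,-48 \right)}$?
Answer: $\frac{5064}{32603} \approx 0.15532$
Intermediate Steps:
$s{\left(v,o \right)} = -55 - 54 o v$ ($s{\left(v,o \right)} = - 54 o v - 55 = -55 - 54 o v$)
$y = - \frac{163351}{3}$ ($y = \frac{-55 - \left(-2592\right) \left(-63\right)}{3} = \frac{-55 - 163296}{3} = \frac{1}{3} \left(-163351\right) = - \frac{163351}{3} \approx -54450.0$)
$\frac{-4689 - 3751}{112 + y} = \frac{-4689 - 3751}{112 - \frac{163351}{3}} = - \frac{8440}{- \frac{163015}{3}} = \left(-8440\right) \left(- \frac{3}{163015}\right) = \frac{5064}{32603}$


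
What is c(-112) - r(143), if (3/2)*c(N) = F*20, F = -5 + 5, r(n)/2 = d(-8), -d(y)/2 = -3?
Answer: -12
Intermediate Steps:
d(y) = 6 (d(y) = -2*(-3) = 6)
r(n) = 12 (r(n) = 2*6 = 12)
F = 0
c(N) = 0 (c(N) = 2*(0*20)/3 = (⅔)*0 = 0)
c(-112) - r(143) = 0 - 1*12 = 0 - 12 = -12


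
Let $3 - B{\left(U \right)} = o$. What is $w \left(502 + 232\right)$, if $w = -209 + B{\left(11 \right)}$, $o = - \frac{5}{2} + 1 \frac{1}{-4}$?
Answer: $- \frac{298371}{2} \approx -1.4919 \cdot 10^{5}$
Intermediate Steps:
$o = - \frac{11}{4}$ ($o = \left(-5\right) \frac{1}{2} + 1 \left(- \frac{1}{4}\right) = - \frac{5}{2} - \frac{1}{4} = - \frac{11}{4} \approx -2.75$)
$B{\left(U \right)} = \frac{23}{4}$ ($B{\left(U \right)} = 3 - - \frac{11}{4} = 3 + \frac{11}{4} = \frac{23}{4}$)
$w = - \frac{813}{4}$ ($w = -209 + \frac{23}{4} = - \frac{813}{4} \approx -203.25$)
$w \left(502 + 232\right) = - \frac{813 \left(502 + 232\right)}{4} = \left(- \frac{813}{4}\right) 734 = - \frac{298371}{2}$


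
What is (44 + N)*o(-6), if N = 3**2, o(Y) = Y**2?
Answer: 1908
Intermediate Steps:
N = 9
(44 + N)*o(-6) = (44 + 9)*(-6)**2 = 53*36 = 1908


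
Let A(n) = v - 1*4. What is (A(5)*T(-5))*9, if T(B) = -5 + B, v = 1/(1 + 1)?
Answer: 315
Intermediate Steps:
v = ½ (v = 1/2 = ½ ≈ 0.50000)
A(n) = -7/2 (A(n) = ½ - 1*4 = ½ - 4 = -7/2)
(A(5)*T(-5))*9 = -7*(-5 - 5)/2*9 = -7/2*(-10)*9 = 35*9 = 315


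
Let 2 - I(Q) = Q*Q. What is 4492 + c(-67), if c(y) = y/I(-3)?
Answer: 31511/7 ≈ 4501.6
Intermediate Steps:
I(Q) = 2 - Q**2 (I(Q) = 2 - Q*Q = 2 - Q**2)
c(y) = -y/7 (c(y) = y/(2 - 1*(-3)**2) = y/(2 - 1*9) = y/(2 - 9) = y/(-7) = y*(-1/7) = -y/7)
4492 + c(-67) = 4492 - 1/7*(-67) = 4492 + 67/7 = 31511/7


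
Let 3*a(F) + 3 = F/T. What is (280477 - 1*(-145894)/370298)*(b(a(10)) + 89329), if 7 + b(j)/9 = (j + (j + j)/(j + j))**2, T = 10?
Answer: 4635645041888340/185149 ≈ 2.5037e+10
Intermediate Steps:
a(F) = -1 + F/30 (a(F) = -1 + (F/10)/3 = -1 + F/30)
b(j) = -63 + 9*(1 + j)**2 (b(j) = -63 + 9*(j + (j + j)/(j + j))**2 = -63 + 9*(j + (2*j)/((2*j)))**2 = -63 + 9*(j + (2*j)*(1/(2*j)))**2 = -63 + 9*(j + 1)**2 = -63 + 9*(1 + j)**2)
(280477 - 1*(-145894)/370298)*(b(a(10)) + 89329) = (280477 - 1*(-145894)/370298)*((-63 + 9*(1 + (-1 + (1/30)*10))**2) + 89329) = (280477 + 145894*(1/370298))*((-63 + 9*(1 + (-1 + 1/3))**2) + 89329) = (280477 + 72947/185149)*((-63 + 9*(1 - 2/3)**2) + 89329) = 51930109020*((-63 + 9*(1/3)**2) + 89329)/185149 = 51930109020*((-63 + 9*(1/9)) + 89329)/185149 = 51930109020*((-63 + 1) + 89329)/185149 = 51930109020*(-62 + 89329)/185149 = (51930109020/185149)*89267 = 4635645041888340/185149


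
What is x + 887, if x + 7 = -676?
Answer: 204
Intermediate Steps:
x = -683 (x = -7 - 676 = -683)
x + 887 = -683 + 887 = 204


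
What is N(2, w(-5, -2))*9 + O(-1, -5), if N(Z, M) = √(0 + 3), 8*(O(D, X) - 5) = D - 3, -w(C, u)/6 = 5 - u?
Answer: 9/2 + 9*√3 ≈ 20.088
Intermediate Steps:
w(C, u) = -30 + 6*u (w(C, u) = -6*(5 - u) = -30 + 6*u)
O(D, X) = 37/8 + D/8 (O(D, X) = 5 + (D - 3)/8 = 5 + (-3 + D)/8 = 5 + (-3/8 + D/8) = 37/8 + D/8)
N(Z, M) = √3
N(2, w(-5, -2))*9 + O(-1, -5) = √3*9 + (37/8 + (⅛)*(-1)) = 9*√3 + (37/8 - ⅛) = 9*√3 + 9/2 = 9/2 + 9*√3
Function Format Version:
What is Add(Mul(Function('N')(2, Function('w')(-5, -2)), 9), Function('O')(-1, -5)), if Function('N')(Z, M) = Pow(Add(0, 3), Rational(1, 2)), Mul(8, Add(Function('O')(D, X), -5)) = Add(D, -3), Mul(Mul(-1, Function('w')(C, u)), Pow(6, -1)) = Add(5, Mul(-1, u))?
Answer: Add(Rational(9, 2), Mul(9, Pow(3, Rational(1, 2)))) ≈ 20.088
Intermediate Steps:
Function('w')(C, u) = Add(-30, Mul(6, u)) (Function('w')(C, u) = Mul(-6, Add(5, Mul(-1, u))) = Add(-30, Mul(6, u)))
Function('O')(D, X) = Add(Rational(37, 8), Mul(Rational(1, 8), D)) (Function('O')(D, X) = Add(5, Mul(Rational(1, 8), Add(D, -3))) = Add(5, Mul(Rational(1, 8), Add(-3, D))) = Add(5, Add(Rational(-3, 8), Mul(Rational(1, 8), D))) = Add(Rational(37, 8), Mul(Rational(1, 8), D)))
Function('N')(Z, M) = Pow(3, Rational(1, 2))
Add(Mul(Function('N')(2, Function('w')(-5, -2)), 9), Function('O')(-1, -5)) = Add(Mul(Pow(3, Rational(1, 2)), 9), Add(Rational(37, 8), Mul(Rational(1, 8), -1))) = Add(Mul(9, Pow(3, Rational(1, 2))), Add(Rational(37, 8), Rational(-1, 8))) = Add(Mul(9, Pow(3, Rational(1, 2))), Rational(9, 2)) = Add(Rational(9, 2), Mul(9, Pow(3, Rational(1, 2))))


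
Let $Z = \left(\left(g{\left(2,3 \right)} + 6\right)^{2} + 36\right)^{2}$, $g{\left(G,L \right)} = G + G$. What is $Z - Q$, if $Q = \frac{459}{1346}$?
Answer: $\frac{24895157}{1346} \approx 18496.0$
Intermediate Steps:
$g{\left(G,L \right)} = 2 G$
$Q = \frac{459}{1346}$ ($Q = 459 \cdot \frac{1}{1346} = \frac{459}{1346} \approx 0.34101$)
$Z = 18496$ ($Z = \left(\left(2 \cdot 2 + 6\right)^{2} + 36\right)^{2} = \left(\left(4 + 6\right)^{2} + 36\right)^{2} = \left(10^{2} + 36\right)^{2} = \left(100 + 36\right)^{2} = 136^{2} = 18496$)
$Z - Q = 18496 - \frac{459}{1346} = \frac{24895157}{1346}$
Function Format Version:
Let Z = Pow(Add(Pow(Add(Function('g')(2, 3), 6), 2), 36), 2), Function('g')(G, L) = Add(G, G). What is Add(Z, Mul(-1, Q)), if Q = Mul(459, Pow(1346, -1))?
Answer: Rational(24895157, 1346) ≈ 18496.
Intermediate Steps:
Function('g')(G, L) = Mul(2, G)
Q = Rational(459, 1346) (Q = Mul(459, Rational(1, 1346)) = Rational(459, 1346) ≈ 0.34101)
Z = 18496 (Z = Pow(Add(Pow(Add(Mul(2, 2), 6), 2), 36), 2) = Pow(Add(Pow(Add(4, 6), 2), 36), 2) = Pow(Add(Pow(10, 2), 36), 2) = Pow(Add(100, 36), 2) = Pow(136, 2) = 18496)
Add(Z, Mul(-1, Q)) = Add(18496, Mul(-1, Rational(459, 1346))) = Add(18496, Rational(-459, 1346)) = Rational(24895157, 1346)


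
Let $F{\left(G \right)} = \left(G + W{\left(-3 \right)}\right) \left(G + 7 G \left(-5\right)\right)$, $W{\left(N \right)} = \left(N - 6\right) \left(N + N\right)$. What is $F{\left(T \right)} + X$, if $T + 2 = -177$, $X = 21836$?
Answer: $-738914$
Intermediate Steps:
$W{\left(N \right)} = 2 N \left(-6 + N\right)$ ($W{\left(N \right)} = \left(-6 + N\right) 2 N = 2 N \left(-6 + N\right)$)
$T = -179$ ($T = -2 - 177 = -179$)
$F{\left(G \right)} = - 34 G \left(54 + G\right)$ ($F{\left(G \right)} = \left(G + 2 \left(-3\right) \left(-6 - 3\right)\right) \left(G + 7 G \left(-5\right)\right) = \left(G + 2 \left(-3\right) \left(-9\right)\right) \left(G - 35 G\right) = \left(G + 54\right) \left(- 34 G\right) = \left(54 + G\right) \left(- 34 G\right) = - 34 G \left(54 + G\right)$)
$F{\left(T \right)} + X = \left(-34\right) \left(-179\right) \left(54 - 179\right) + 21836 = \left(-34\right) \left(-179\right) \left(-125\right) + 21836 = -760750 + 21836 = -738914$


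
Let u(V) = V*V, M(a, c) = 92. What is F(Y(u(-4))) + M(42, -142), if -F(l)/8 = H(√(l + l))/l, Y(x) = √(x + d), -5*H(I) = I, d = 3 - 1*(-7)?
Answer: 92 + 8*2^(¼)*13^(¾)/65 ≈ 93.002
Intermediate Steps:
d = 10 (d = 3 + 7 = 10)
H(I) = -I/5
u(V) = V²
Y(x) = √(10 + x) (Y(x) = √(x + 10) = √(10 + x))
F(l) = 8*√2/(5*√l) (F(l) = -8*(-√(l + l)/5)/l = -8*(-√2*√l/5)/l = -(-8)*√2/(5*√l) = 8*√2/(5*√l))
F(Y(u(-4))) + M(42, -142) = 8*√2/(5*√(√(10 + (-4)²))) + 92 = 8*√2/(5*√(√(10 + 16))) + 92 = 8*√2/(5*√(√26)) + 92 = 8*√2*(26^(¾)/26)/5 + 92 = 8*2^(¼)*13^(¾)/65 + 92 = 92 + 8*2^(¼)*13^(¾)/65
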